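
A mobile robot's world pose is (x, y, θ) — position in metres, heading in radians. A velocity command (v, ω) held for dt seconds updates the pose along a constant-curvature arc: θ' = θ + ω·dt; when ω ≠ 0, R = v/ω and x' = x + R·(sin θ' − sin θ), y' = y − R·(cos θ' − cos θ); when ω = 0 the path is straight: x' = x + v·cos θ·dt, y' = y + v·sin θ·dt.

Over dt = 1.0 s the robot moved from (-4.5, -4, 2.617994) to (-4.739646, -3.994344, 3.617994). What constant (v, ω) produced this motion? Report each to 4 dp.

v = 0.2500, ω = 1.0000

Δθ = 3.617994 − 2.617994 = 1.000000
ω = Δθ/dt = 1.000000/1.0 = 1.0000
R = Δx/(sin θ' − sin θ) = 0.2500
v = R·ω = 0.2500·1.0000 = 0.2500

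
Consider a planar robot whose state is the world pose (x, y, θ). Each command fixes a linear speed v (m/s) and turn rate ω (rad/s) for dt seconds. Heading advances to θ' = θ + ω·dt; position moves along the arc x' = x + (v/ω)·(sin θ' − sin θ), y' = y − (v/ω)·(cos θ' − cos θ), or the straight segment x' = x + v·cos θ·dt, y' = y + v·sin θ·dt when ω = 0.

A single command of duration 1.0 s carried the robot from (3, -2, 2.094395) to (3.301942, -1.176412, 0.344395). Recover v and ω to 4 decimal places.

Δθ = 0.344395 − 2.094395 = -1.750000
ω = Δθ/dt = -1.750000/1.0 = -1.7500
R = −Δy/(cos θ' − cos θ) = -0.5714
v = R·ω = -0.5714·-1.7500 = 1.0000

v = 1.0000, ω = -1.7500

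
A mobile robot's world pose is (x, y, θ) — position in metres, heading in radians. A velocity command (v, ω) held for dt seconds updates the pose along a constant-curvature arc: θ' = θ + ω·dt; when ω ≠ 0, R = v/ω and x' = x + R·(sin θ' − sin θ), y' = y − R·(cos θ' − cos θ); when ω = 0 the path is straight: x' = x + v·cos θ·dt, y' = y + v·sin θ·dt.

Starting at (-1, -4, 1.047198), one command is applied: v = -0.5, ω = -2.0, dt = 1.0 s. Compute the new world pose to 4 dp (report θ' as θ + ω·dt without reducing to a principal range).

θ' = 1.0472 + -2.0·1.0 = -0.9528
R = v/ω = -0.5/-2.0 = 0.2500
x' = -1 + 0.2500·(sin -0.9528 − sin 1.0472) = -1.4203
y' = -4 − 0.2500·(cos -0.9528 − cos 1.0472) = -4.0199

(-1.4203, -4.0199, -0.9528)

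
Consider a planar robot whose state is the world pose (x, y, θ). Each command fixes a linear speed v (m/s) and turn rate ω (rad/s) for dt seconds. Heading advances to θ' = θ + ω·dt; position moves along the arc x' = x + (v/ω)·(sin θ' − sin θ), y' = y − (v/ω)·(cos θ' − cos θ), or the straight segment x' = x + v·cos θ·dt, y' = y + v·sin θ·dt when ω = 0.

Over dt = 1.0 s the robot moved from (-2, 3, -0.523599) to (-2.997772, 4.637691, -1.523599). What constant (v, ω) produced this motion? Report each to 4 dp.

v = -2.0000, ω = -1.0000

Δθ = -1.523599 − -0.523599 = -1.000000
ω = Δθ/dt = -1.000000/1.0 = -1.0000
R = −Δy/(cos θ' − cos θ) = 2.0000
v = R·ω = 2.0000·-1.0000 = -2.0000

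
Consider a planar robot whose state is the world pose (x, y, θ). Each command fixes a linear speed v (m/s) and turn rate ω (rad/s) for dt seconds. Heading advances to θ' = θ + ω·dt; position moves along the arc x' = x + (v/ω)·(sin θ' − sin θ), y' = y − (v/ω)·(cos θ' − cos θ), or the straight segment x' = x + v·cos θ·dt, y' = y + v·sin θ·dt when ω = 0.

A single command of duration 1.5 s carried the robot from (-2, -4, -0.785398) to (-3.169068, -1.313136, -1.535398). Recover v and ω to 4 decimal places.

v = -2.0000, ω = -0.5000

Δθ = -1.535398 − -0.785398 = -0.750000
ω = Δθ/dt = -0.750000/1.5 = -0.5000
R = −Δy/(cos θ' − cos θ) = 4.0000
v = R·ω = 4.0000·-0.5000 = -2.0000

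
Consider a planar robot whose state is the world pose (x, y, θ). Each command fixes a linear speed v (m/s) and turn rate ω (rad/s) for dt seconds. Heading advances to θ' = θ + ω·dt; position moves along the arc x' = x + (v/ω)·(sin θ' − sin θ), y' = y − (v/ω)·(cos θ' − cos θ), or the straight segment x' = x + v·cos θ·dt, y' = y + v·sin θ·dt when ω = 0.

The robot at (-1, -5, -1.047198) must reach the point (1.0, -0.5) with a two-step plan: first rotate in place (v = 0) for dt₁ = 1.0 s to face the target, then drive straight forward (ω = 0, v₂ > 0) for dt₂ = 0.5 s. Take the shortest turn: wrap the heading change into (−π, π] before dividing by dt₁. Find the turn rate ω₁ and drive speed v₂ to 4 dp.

ω₁ = 2.1998, v₂ = 9.8489

heading to target = atan2(-0.5−-5, 1−-1) = 1.1526
Δθ = wrap(1.1526 − -1.0472) = 2.1998; ω₁ = Δθ/dt₁ = 2.1998
distance = √((1−-1)² + (-0.5−-5)²) = 4.9244; v₂ = distance/dt₂ = 9.8489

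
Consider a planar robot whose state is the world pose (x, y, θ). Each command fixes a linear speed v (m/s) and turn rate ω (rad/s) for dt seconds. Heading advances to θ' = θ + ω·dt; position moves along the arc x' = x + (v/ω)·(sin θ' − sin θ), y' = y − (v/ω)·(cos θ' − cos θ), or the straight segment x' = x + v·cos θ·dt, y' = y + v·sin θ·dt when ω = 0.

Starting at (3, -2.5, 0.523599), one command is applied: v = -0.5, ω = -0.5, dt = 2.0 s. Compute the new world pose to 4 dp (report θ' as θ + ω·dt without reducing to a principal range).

(2.0414, -2.5226, -0.4764)

θ' = 0.5236 + -0.5·2.0 = -0.4764
R = v/ω = -0.5/-0.5 = 1.0000
x' = 3 + 1.0000·(sin -0.4764 − sin 0.5236) = 2.0414
y' = -2.5 − 1.0000·(cos -0.4764 − cos 0.5236) = -2.5226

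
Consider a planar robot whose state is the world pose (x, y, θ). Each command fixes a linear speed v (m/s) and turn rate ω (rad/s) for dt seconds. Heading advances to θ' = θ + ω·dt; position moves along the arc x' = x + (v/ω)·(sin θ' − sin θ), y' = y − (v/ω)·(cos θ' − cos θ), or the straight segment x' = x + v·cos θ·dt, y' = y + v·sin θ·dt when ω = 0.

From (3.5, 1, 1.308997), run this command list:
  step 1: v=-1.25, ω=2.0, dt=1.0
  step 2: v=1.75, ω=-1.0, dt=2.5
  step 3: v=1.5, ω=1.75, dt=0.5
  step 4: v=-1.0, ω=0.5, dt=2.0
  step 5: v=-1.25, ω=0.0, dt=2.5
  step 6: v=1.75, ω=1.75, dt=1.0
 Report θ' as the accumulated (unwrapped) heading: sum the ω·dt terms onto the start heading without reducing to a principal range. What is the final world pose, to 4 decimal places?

step 1: θ'=3.3090 (R=-0.6250) → pose (4.2078, 0.2220, 3.3090)
step 2: θ'=0.8090 (R=-1.7500) → pose (2.6500, 3.1554, 0.8090)
step 3: θ'=1.6840 (R=0.8571) → pose (2.8814, 3.8438, 1.6840)
step 4: θ'=2.6840 (R=-2.0000) → pose (3.9850, 2.2755, 2.6840)
step 5: θ'=2.6840 (straight) → pose (6.7885, 0.8949, 2.6840)
step 6: θ'=4.4340 (R=1.0000) → pose (5.3852, 0.2726, 4.4340)

(5.3852, 0.2726, 4.4340)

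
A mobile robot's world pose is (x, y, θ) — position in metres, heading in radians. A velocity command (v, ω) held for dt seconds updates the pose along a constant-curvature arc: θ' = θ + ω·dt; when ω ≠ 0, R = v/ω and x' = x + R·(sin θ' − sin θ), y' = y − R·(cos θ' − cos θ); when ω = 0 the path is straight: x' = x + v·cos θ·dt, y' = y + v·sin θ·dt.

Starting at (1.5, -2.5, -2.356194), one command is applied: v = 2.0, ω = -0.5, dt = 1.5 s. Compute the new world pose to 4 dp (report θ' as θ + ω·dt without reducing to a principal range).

(-1.1869, -3.6691, -3.1062)

θ' = -2.3562 + -0.5·1.5 = -3.1062
R = v/ω = 2.0/-0.5 = -4.0000
x' = 1.5 + -4.0000·(sin -3.1062 − sin -2.3562) = -1.1869
y' = -2.5 − -4.0000·(cos -3.1062 − cos -2.3562) = -3.6691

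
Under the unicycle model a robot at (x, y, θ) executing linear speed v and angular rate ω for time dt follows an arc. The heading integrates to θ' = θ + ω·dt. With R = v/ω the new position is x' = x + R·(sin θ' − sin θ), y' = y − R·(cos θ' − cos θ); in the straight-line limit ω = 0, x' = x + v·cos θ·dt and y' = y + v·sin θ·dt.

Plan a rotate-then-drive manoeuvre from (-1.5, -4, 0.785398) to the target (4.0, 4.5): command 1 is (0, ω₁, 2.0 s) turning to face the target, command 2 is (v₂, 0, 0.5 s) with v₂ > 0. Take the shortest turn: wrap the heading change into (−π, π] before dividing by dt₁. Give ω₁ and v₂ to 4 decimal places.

heading to target = atan2(4.5−-4, 4−-1.5) = 0.9965
Δθ = wrap(0.9965 − 0.7854) = 0.2111; ω₁ = Δθ/dt₁ = 0.1055
distance = √((4−-1.5)² + (4.5−-4)²) = 10.1242; v₂ = distance/dt₂ = 20.2485

ω₁ = 0.1055, v₂ = 20.2485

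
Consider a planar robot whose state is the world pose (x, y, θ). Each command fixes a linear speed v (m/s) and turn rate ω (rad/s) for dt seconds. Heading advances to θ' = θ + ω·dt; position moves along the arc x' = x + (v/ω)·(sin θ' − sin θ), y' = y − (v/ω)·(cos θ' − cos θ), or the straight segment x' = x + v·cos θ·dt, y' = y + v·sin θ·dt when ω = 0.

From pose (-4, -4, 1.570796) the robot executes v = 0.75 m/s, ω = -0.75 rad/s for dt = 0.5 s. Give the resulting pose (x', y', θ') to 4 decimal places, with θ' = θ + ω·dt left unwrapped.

θ' = 1.5708 + -0.75·0.5 = 1.1958
R = v/ω = 0.75/-0.75 = -1.0000
x' = -4 + -1.0000·(sin 1.1958 − sin 1.5708) = -3.9305
y' = -4 − -1.0000·(cos 1.1958 − cos 1.5708) = -3.6337

(-3.9305, -3.6337, 1.1958)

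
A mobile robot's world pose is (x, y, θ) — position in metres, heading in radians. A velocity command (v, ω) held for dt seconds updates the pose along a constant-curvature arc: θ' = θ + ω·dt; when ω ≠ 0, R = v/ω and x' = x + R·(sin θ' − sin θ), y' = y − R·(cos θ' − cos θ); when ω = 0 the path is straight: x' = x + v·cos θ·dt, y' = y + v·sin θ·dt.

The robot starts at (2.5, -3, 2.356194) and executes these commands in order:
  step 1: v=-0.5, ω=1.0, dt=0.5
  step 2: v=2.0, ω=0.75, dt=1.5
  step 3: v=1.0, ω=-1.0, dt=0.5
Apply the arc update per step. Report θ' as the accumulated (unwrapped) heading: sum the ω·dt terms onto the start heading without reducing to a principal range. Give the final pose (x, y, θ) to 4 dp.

step 1: θ'=2.8562 (R=-0.5000) → pose (2.7128, -3.1262, 2.8562)
step 2: θ'=3.9812 (R=2.6667) → pose (-0.0230, -3.9043, 3.9812)
step 3: θ'=3.4812 (R=-1.0000) → pose (-0.4343, -4.1795, 3.4812)

(-0.4343, -4.1795, 3.4812)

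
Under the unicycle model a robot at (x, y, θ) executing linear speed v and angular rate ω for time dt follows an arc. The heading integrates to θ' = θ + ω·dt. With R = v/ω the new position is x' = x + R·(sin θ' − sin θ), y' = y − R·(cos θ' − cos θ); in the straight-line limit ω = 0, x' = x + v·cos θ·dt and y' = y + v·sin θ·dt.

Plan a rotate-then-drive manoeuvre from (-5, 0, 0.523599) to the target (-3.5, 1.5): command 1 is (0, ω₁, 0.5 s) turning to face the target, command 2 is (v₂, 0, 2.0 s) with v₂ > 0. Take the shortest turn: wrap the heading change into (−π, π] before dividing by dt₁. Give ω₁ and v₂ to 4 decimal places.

ω₁ = 0.5236, v₂ = 1.0607

heading to target = atan2(1.5−0, -3.5−-5) = 0.7854
Δθ = wrap(0.7854 − 0.5236) = 0.2618; ω₁ = Δθ/dt₁ = 0.5236
distance = √((-3.5−-5)² + (1.5−0)²) = 2.1213; v₂ = distance/dt₂ = 1.0607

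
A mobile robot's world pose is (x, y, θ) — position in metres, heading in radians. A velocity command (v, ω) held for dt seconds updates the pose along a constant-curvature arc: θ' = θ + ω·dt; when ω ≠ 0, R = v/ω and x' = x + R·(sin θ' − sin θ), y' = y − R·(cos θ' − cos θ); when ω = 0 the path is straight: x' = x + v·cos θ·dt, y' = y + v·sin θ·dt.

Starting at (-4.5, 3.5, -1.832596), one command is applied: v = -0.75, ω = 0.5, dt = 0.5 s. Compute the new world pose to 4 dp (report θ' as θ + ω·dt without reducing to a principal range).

(-4.4490, 3.8705, -1.5826)

θ' = -1.8326 + 0.5·0.5 = -1.5826
R = v/ω = -0.75/0.5 = -1.5000
x' = -4.5 + -1.5000·(sin -1.5826 − sin -1.8326) = -4.4490
y' = 3.5 − -1.5000·(cos -1.5826 − cos -1.8326) = 3.8705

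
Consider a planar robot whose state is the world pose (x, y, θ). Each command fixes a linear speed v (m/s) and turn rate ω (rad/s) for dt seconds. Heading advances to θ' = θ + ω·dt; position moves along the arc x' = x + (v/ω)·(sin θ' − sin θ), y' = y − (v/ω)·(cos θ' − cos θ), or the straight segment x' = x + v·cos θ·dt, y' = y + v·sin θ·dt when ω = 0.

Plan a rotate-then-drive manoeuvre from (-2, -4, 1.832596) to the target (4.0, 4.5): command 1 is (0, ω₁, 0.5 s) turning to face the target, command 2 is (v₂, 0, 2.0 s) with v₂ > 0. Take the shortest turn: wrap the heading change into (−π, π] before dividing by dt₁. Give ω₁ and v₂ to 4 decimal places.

ω₁ = -1.7529, v₂ = 5.2022

heading to target = atan2(4.5−-4, 4−-2) = 0.9561
Δθ = wrap(0.9561 − 1.8326) = -0.8765; ω₁ = Δθ/dt₁ = -1.7529
distance = √((4−-2)² + (4.5−-4)²) = 10.4043; v₂ = distance/dt₂ = 5.2022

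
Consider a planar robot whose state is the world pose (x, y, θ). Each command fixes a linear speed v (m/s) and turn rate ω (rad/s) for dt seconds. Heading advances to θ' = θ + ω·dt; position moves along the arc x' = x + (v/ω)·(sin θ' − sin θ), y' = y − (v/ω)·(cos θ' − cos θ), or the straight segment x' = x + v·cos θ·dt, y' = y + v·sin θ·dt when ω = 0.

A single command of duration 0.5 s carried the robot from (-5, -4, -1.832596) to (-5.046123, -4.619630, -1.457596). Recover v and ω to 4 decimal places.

v = 1.2500, ω = 0.7500

Δθ = -1.457596 − -1.832596 = 0.375000
ω = Δθ/dt = 0.375000/0.5 = 0.7500
R = −Δy/(cos θ' − cos θ) = 1.6667
v = R·ω = 1.6667·0.7500 = 1.2500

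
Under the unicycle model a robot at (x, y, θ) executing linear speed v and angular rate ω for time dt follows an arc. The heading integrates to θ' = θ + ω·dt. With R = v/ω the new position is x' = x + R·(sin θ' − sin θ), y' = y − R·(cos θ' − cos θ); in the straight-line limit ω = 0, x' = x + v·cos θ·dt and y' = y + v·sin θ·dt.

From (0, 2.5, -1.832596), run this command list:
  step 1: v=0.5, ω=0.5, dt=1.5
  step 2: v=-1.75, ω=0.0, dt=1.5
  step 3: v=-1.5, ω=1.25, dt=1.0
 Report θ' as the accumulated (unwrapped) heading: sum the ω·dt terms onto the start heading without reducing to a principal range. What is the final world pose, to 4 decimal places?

step 1: θ'=-1.0826 (R=1.0000) → pose (0.0827, 1.7721, -1.0826)
step 2: θ'=-1.0826 (straight) → pose (-1.1485, 4.0905, -1.0826)
step 3: θ'=0.1674 (R=-1.2000) → pose (-2.4082, 4.7109, 0.1674)

(-2.4082, 4.7109, 0.1674)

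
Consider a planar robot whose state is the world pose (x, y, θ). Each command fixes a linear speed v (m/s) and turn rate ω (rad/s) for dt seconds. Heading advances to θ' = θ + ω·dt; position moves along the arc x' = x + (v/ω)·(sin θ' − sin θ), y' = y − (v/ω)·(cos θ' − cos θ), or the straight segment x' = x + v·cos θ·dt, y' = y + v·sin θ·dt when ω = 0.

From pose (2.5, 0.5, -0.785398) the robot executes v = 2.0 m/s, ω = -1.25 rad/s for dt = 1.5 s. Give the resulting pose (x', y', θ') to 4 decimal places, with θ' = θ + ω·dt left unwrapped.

(2.1092, -2.0497, -2.6604)

θ' = -0.7854 + -1.25·1.5 = -2.6604
R = v/ω = 2.0/-1.25 = -1.6000
x' = 2.5 + -1.6000·(sin -2.6604 − sin -0.7854) = 2.1092
y' = 0.5 − -1.6000·(cos -2.6604 − cos -0.7854) = -2.0497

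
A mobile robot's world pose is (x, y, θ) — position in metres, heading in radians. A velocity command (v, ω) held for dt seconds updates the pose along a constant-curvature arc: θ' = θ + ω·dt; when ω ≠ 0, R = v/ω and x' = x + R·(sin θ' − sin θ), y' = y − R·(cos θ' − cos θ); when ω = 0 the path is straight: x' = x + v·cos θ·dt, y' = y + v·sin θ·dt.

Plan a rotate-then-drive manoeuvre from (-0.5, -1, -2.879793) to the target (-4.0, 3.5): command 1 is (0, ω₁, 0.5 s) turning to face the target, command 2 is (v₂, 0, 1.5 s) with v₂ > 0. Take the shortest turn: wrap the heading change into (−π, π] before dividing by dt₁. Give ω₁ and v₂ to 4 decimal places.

heading to target = atan2(3.5−-1, -4−-0.5) = 2.2318
Δθ = wrap(2.2318 − -2.8798) = -1.1716; ω₁ = Δθ/dt₁ = -2.3431
distance = √((-4−-0.5)² + (3.5−-1)²) = 5.7009; v₂ = distance/dt₂ = 3.8006

ω₁ = -2.3431, v₂ = 3.8006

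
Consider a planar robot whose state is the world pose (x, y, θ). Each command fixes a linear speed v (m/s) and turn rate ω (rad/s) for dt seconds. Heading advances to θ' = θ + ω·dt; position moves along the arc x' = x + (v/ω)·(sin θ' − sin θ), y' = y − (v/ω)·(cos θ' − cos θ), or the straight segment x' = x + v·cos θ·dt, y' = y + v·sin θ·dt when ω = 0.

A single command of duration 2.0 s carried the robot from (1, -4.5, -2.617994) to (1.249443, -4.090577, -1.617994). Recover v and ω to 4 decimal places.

v = -0.2500, ω = 0.5000

Δθ = -1.617994 − -2.617994 = 1.000000
ω = Δθ/dt = 1.000000/2.0 = 0.5000
R = −Δy/(cos θ' − cos θ) = -0.5000
v = R·ω = -0.5000·0.5000 = -0.2500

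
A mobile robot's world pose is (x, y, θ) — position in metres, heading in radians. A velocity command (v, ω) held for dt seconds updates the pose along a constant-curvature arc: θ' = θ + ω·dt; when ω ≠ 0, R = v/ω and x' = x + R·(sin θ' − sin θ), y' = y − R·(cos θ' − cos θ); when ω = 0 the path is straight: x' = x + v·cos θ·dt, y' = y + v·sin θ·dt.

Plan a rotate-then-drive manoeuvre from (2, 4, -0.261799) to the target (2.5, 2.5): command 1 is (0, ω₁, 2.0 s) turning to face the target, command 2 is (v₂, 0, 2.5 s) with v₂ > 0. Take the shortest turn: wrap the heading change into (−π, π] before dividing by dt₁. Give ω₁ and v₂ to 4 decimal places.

ω₁ = -0.4936, v₂ = 0.6325

heading to target = atan2(2.5−4, 2.5−2) = -1.2490
Δθ = wrap(-1.2490 − -0.2618) = -0.9872; ω₁ = Δθ/dt₁ = -0.4936
distance = √((2.5−2)² + (2.5−4)²) = 1.5811; v₂ = distance/dt₂ = 0.6325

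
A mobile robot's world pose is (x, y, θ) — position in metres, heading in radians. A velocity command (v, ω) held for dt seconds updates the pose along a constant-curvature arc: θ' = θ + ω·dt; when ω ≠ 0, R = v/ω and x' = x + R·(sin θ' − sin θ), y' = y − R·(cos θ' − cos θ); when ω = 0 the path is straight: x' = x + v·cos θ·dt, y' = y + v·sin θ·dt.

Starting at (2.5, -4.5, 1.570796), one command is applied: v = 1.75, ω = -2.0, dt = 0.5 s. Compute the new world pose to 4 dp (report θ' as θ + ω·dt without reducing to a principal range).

(2.9022, -3.7637, 0.5708)

θ' = 1.5708 + -2.0·0.5 = 0.5708
R = v/ω = 1.75/-2.0 = -0.8750
x' = 2.5 + -0.8750·(sin 0.5708 − sin 1.5708) = 2.9022
y' = -4.5 − -0.8750·(cos 0.5708 − cos 1.5708) = -3.7637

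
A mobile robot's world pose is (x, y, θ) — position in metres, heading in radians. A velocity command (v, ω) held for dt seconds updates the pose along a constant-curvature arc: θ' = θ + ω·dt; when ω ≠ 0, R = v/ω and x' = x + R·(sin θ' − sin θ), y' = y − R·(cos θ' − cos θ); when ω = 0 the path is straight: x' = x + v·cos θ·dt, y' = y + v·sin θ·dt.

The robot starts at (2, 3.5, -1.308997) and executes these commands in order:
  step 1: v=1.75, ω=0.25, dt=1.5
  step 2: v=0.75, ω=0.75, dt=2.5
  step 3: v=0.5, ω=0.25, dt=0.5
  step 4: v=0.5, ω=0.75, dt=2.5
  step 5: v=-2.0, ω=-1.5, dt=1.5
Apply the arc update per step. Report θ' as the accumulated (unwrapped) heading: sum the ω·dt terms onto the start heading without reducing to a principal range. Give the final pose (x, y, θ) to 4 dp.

(5.0133, 0.0073, 0.6910)

step 1: θ'=-0.9340 (R=7.0000) → pose (3.1335, 1.1494, -0.9340)
step 2: θ'=0.9410 (R=1.0000) → pose (4.7456, 1.1550, 0.9410)
step 3: θ'=1.0660 (R=2.0000) → pose (4.8799, 1.3657, 1.0660)
step 4: θ'=2.9410 (R=0.6667) → pose (4.4292, 2.3414, 2.9410)
step 5: θ'=0.6910 (R=1.3333) → pose (5.0133, 0.0073, 0.6910)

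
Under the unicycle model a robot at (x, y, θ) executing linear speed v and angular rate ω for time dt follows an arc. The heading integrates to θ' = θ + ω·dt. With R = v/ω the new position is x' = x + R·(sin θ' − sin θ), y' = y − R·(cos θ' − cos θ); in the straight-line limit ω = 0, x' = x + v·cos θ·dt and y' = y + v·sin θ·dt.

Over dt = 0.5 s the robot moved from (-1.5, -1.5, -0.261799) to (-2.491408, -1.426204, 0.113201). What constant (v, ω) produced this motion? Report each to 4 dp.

Δθ = 0.113201 − -0.261799 = 0.375000
ω = Δθ/dt = 0.375000/0.5 = 0.7500
R = Δx/(sin θ' − sin θ) = -2.6667
v = R·ω = -2.6667·0.7500 = -2.0000

v = -2.0000, ω = 0.7500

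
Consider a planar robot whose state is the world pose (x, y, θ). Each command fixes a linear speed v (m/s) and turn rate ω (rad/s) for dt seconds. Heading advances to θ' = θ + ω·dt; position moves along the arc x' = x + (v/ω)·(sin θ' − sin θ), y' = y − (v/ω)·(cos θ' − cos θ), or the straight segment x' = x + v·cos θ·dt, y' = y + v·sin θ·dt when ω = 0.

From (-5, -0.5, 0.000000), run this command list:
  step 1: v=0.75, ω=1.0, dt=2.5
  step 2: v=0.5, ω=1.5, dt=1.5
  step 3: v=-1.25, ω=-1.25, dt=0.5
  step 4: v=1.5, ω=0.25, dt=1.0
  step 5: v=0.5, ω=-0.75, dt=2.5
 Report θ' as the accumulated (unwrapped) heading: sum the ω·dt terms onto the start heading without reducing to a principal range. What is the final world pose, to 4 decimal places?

(-6.6123, -0.4893, 2.5000)

step 1: θ'=2.5000 (R=0.7500) → pose (-4.5511, 0.8509, 2.5000)
step 2: θ'=4.7500 (R=0.3333) → pose (-5.0837, 0.5713, 4.7500)
step 3: θ'=4.1250 (R=1.0000) → pose (-4.9168, 1.1631, 4.1250)
step 4: θ'=4.3750 (R=6.0000) → pose (-5.5842, -0.1759, 4.3750)
step 5: θ'=2.5000 (R=-0.6667) → pose (-6.6123, -0.4893, 2.5000)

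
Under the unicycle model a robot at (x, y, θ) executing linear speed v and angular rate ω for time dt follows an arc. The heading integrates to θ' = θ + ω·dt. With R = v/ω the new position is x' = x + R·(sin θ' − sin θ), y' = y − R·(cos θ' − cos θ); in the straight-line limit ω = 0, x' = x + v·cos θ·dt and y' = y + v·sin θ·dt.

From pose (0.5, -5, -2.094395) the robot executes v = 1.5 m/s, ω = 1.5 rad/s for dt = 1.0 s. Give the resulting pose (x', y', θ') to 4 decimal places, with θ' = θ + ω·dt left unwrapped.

θ' = -2.0944 + 1.5·1.0 = -0.5944
R = v/ω = 1.5/1.5 = 1.0000
x' = 0.5 + 1.0000·(sin -0.5944 − sin -2.0944) = 0.8060
y' = -5 − 1.0000·(cos -0.5944 − cos -2.0944) = -6.3285

(0.8060, -6.3285, -0.5944)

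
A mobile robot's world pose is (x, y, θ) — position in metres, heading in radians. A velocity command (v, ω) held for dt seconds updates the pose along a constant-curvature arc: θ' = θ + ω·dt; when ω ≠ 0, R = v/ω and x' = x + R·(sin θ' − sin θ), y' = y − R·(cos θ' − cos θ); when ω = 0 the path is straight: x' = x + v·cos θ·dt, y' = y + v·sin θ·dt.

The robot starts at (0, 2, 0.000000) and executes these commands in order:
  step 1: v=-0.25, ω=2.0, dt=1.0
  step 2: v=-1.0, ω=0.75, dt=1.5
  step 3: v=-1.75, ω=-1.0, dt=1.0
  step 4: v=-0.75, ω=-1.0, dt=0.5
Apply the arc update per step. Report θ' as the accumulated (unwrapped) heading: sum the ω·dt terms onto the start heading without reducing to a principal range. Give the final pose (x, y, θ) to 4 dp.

(2.6468, -0.1382, 1.6250)

step 1: θ'=2.0000 (R=-0.1250) → pose (-0.1137, 1.8230, 2.0000)
step 2: θ'=3.1250 (R=-1.3333) → pose (1.0766, 1.0447, 3.1250)
step 3: θ'=2.1250 (R=1.7500) → pose (2.5356, 0.2159, 2.1250)
step 4: θ'=1.6250 (R=0.7500) → pose (2.6468, -0.1382, 1.6250)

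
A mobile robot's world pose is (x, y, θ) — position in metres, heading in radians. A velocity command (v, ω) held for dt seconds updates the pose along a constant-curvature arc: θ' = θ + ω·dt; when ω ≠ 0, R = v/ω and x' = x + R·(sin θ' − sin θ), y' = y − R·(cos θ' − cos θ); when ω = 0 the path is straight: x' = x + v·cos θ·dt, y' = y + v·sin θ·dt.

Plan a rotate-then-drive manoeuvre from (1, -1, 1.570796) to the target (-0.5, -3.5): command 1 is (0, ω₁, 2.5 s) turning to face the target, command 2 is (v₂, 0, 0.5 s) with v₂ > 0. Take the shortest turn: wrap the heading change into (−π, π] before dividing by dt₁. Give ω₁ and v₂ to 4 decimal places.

heading to target = atan2(-3.5−-1, -0.5−1) = -2.1112
Δθ = wrap(-2.1112 − 1.5708) = 2.6012; ω₁ = Δθ/dt₁ = 1.0405
distance = √((-0.5−1)² + (-3.5−-1)²) = 2.9155; v₂ = distance/dt₂ = 5.8310

ω₁ = 1.0405, v₂ = 5.8310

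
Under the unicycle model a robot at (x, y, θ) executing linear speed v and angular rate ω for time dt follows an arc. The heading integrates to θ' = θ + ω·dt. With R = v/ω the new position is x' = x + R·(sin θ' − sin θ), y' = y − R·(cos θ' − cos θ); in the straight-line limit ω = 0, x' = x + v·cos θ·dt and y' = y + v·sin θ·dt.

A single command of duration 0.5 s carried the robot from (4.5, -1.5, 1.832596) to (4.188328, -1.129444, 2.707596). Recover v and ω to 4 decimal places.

Δθ = 2.707596 − 1.832596 = 0.875000
ω = Δθ/dt = 0.875000/0.5 = 1.7500
R = −Δy/(cos θ' − cos θ) = 0.5714
v = R·ω = 0.5714·1.7500 = 1.0000

v = 1.0000, ω = 1.7500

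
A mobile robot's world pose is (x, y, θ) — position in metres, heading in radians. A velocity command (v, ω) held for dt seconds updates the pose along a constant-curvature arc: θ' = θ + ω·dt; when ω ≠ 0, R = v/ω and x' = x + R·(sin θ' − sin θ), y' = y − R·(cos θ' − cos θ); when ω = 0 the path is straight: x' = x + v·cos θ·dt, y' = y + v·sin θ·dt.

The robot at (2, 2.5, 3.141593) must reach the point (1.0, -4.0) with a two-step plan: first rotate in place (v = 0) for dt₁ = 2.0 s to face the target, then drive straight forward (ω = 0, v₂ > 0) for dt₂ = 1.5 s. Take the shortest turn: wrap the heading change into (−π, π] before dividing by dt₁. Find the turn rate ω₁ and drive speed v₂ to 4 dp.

heading to target = atan2(-4−2.5, 1−2) = -1.7234
Δθ = wrap(-1.7234 − 3.1416) = 1.4181; ω₁ = Δθ/dt₁ = 0.7091
distance = √((1−2)² + (-4−2.5)²) = 6.5765; v₂ = distance/dt₂ = 4.3843

ω₁ = 0.7091, v₂ = 4.3843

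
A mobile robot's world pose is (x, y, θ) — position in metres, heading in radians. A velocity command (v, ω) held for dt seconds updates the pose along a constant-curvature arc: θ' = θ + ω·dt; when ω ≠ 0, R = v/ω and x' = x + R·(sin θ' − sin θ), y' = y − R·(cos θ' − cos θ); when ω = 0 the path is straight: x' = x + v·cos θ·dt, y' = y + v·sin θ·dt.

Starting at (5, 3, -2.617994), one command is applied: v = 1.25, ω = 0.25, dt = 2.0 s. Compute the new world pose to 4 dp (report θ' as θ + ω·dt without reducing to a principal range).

θ' = -2.6180 + 0.25·2.0 = -2.1180
R = v/ω = 1.25/0.25 = 5.0000
x' = 5 + 5.0000·(sin -2.1180 − sin -2.6180) = 3.2301
y' = 3 − 5.0000·(cos -2.1180 − cos -2.6180) = 1.2714

(3.2301, 1.2714, -2.1180)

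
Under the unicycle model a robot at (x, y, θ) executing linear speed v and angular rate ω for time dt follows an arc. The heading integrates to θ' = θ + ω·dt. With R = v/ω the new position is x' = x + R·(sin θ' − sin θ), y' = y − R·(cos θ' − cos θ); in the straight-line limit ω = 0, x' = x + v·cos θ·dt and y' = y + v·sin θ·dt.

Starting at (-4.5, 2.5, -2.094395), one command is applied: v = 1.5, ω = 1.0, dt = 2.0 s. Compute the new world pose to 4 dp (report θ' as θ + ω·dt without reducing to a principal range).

(-3.3423, 0.2567, -0.0944)

θ' = -2.0944 + 1.0·2.0 = -0.0944
R = v/ω = 1.5/1.0 = 1.5000
x' = -4.5 + 1.5000·(sin -0.0944 − sin -2.0944) = -3.3423
y' = 2.5 − 1.5000·(cos -0.0944 − cos -2.0944) = 0.2567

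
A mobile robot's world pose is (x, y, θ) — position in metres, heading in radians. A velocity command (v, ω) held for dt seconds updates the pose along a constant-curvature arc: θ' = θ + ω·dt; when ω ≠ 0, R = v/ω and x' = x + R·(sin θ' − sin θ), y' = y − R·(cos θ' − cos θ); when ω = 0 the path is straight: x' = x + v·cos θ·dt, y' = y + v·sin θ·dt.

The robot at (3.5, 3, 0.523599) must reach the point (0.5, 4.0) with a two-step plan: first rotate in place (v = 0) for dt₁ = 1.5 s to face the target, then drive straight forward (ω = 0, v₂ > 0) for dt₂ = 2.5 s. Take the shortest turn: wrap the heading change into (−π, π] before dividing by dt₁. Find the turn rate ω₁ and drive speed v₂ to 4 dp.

ω₁ = 1.5308, v₂ = 1.2649

heading to target = atan2(4−3, 0.5−3.5) = 2.8198
Δθ = wrap(2.8198 − 0.5236) = 2.2962; ω₁ = Δθ/dt₁ = 1.5308
distance = √((0.5−3.5)² + (4−3)²) = 3.1623; v₂ = distance/dt₂ = 1.2649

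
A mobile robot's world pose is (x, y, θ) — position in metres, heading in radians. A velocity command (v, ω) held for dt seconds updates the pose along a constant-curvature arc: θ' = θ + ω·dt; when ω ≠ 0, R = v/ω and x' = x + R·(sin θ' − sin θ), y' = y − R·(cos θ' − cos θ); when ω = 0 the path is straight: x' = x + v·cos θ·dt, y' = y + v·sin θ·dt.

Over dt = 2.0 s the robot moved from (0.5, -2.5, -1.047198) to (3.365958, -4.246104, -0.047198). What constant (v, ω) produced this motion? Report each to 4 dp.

v = 1.7500, ω = 0.5000

Δθ = -0.047198 − -1.047198 = 1.000000
ω = Δθ/dt = 1.000000/2.0 = 0.5000
R = Δx/(sin θ' − sin θ) = 3.5000
v = R·ω = 3.5000·0.5000 = 1.7500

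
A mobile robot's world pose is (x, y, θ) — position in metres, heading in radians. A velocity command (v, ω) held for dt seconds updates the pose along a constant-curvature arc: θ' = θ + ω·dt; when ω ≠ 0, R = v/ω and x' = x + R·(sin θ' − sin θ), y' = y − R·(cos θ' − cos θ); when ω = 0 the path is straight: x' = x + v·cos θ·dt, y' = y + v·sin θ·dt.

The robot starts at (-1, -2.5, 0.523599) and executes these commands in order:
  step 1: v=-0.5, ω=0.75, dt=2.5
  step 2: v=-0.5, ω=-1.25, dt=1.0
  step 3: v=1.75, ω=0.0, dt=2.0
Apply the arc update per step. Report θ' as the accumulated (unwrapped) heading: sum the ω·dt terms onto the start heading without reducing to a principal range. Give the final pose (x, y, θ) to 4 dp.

step 1: θ'=2.3986 (R=-0.6667) → pose (-1.1177, -3.5683, 2.3986)
step 2: θ'=1.1486 (R=0.4000) → pose (-1.0234, -4.0268, 1.1486)
step 3: θ'=1.1486 (straight) → pose (0.4108, -0.8341, 1.1486)

(0.4108, -0.8341, 1.1486)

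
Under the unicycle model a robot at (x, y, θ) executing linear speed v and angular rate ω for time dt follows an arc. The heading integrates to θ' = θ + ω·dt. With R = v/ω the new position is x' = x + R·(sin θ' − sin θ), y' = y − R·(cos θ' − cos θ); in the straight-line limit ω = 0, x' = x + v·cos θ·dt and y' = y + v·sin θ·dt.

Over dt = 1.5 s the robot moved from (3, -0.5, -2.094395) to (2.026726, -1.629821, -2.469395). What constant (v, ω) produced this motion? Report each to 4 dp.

v = 1.0000, ω = -0.2500

Δθ = -2.469395 − -2.094395 = -0.375000
ω = Δθ/dt = -0.375000/1.5 = -0.2500
R = −Δy/(cos θ' − cos θ) = -4.0000
v = R·ω = -4.0000·-0.2500 = 1.0000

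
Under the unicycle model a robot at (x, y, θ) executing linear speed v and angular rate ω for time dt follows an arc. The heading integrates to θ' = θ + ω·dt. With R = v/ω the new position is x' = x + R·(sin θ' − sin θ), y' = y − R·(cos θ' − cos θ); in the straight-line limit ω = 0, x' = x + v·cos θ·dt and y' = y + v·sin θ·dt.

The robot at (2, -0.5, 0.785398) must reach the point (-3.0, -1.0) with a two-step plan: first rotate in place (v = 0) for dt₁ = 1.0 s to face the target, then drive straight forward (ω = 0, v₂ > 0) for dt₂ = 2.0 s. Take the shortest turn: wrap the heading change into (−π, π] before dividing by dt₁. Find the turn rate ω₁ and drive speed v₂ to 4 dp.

heading to target = atan2(-1−-0.5, -3−2) = -3.0419
Δθ = wrap(-3.0419 − 0.7854) = 2.4559; ω₁ = Δθ/dt₁ = 2.4559
distance = √((-3−2)² + (-1−-0.5)²) = 5.0249; v₂ = distance/dt₂ = 2.5125

ω₁ = 2.4559, v₂ = 2.5125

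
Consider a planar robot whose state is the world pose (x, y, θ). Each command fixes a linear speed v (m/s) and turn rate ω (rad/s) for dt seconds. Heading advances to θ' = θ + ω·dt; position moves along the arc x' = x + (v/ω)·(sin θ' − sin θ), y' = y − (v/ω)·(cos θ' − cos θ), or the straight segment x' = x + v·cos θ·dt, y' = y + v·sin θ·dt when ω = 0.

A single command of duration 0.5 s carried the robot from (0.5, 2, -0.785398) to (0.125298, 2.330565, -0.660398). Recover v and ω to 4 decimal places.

v = -1.0000, ω = 0.2500

Δθ = -0.660398 − -0.785398 = 0.125000
ω = Δθ/dt = 0.125000/0.5 = 0.2500
R = Δx/(sin θ' − sin θ) = -4.0000
v = R·ω = -4.0000·0.2500 = -1.0000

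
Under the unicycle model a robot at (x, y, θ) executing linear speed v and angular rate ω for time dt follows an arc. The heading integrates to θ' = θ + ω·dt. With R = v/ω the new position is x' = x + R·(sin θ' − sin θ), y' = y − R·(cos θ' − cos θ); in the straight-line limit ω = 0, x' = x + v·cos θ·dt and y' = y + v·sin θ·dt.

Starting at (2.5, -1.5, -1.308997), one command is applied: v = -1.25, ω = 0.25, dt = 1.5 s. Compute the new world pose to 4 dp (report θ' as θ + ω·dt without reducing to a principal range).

θ' = -1.3090 + 0.25·1.5 = -0.9340
R = v/ω = -1.25/0.25 = -5.0000
x' = 2.5 + -5.0000·(sin -0.9340 − sin -1.3090) = 1.6904
y' = -1.5 − -5.0000·(cos -0.9340 − cos -1.3090) = 0.1790

(1.6904, 0.1790, -0.9340)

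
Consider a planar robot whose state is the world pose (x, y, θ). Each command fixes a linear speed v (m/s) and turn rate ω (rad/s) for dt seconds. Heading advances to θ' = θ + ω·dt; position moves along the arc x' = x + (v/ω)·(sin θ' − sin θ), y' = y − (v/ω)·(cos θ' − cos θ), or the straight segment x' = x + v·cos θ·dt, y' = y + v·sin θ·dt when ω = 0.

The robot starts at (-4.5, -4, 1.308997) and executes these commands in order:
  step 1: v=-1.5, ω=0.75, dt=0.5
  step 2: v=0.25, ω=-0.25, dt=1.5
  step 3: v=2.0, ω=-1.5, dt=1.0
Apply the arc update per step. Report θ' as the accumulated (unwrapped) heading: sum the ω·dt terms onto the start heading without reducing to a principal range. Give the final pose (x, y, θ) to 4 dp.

step 1: θ'=1.6840 (R=-2.0000) → pose (-4.5553, -4.7436, 1.6840)
step 2: θ'=1.3090 (R=-1.0000) → pose (-4.5277, -4.3718, 1.3090)
step 3: θ'=-0.1910 (R=-1.3333) → pose (-2.9866, -3.4078, -0.1910)

(-2.9866, -3.4078, -0.1910)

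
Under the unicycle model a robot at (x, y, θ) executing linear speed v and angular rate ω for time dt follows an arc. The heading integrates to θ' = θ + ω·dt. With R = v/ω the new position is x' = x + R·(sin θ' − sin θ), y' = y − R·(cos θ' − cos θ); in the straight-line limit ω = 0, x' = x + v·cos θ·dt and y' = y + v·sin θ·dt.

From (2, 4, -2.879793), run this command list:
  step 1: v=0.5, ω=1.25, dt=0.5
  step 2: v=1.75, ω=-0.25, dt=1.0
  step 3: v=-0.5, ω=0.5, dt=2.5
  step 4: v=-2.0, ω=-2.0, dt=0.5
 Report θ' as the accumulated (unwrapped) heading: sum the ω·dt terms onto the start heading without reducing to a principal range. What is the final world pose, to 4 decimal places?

step 1: θ'=-2.2548 (R=0.4000) → pose (1.7935, 3.8664, -2.2548)
step 2: θ'=-2.5048 (R=-7.0000) → pose (0.5305, 2.6616, -2.5048)
step 3: θ'=-1.2548 (R=-1.0000) → pose (0.8864, 3.7764, -1.2548)
step 4: θ'=-2.2548 (R=1.0000) → pose (1.0618, 4.7191, -2.2548)

(1.0618, 4.7191, -2.2548)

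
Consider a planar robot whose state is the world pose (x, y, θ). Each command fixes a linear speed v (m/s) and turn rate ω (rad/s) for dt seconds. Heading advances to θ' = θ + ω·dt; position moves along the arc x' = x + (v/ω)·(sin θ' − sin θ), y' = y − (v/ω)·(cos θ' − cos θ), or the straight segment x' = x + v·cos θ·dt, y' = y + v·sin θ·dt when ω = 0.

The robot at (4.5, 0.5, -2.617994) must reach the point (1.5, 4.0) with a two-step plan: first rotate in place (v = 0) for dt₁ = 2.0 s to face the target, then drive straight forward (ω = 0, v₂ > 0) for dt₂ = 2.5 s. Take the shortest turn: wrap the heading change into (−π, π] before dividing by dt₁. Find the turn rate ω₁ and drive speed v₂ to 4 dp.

heading to target = atan2(4−0.5, 1.5−4.5) = 2.2794
Δθ = wrap(2.2794 − -2.6180) = -1.3858; ω₁ = Δθ/dt₁ = -0.6929
distance = √((1.5−4.5)² + (4−0.5)²) = 4.6098; v₂ = distance/dt₂ = 1.8439

ω₁ = -0.6929, v₂ = 1.8439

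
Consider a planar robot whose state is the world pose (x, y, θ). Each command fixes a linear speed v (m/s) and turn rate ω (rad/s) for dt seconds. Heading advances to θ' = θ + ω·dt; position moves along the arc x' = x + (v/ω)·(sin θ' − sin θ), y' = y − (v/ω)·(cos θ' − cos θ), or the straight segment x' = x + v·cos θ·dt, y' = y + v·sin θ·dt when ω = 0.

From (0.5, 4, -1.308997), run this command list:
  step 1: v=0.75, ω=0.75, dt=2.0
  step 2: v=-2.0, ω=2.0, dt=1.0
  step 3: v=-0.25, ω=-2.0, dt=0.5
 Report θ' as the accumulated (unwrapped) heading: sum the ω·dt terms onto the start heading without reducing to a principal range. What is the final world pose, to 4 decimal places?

step 1: θ'=0.1910 (R=1.0000) → pose (1.6558, 3.2770, 0.1910)
step 2: θ'=2.1910 (R=-1.0000) → pose (1.0319, 1.7140, 2.1910)
step 3: θ'=1.1910 (R=0.1250) → pose (1.0462, 1.5950, 1.1910)

(1.0462, 1.5950, 1.1910)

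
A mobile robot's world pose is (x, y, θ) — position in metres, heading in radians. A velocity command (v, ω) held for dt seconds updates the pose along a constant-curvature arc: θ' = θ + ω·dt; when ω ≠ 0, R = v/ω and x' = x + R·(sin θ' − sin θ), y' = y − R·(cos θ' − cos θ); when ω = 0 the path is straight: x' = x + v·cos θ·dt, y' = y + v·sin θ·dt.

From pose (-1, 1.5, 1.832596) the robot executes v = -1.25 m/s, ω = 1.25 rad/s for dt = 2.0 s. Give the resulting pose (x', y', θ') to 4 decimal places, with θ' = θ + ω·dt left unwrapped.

(0.8947, 1.3881, 4.3326)

θ' = 1.8326 + 1.25·2.0 = 4.3326
R = v/ω = -1.25/1.25 = -1.0000
x' = -1 + -1.0000·(sin 4.3326 − sin 1.8326) = 0.8947
y' = 1.5 − -1.0000·(cos 4.3326 − cos 1.8326) = 1.3881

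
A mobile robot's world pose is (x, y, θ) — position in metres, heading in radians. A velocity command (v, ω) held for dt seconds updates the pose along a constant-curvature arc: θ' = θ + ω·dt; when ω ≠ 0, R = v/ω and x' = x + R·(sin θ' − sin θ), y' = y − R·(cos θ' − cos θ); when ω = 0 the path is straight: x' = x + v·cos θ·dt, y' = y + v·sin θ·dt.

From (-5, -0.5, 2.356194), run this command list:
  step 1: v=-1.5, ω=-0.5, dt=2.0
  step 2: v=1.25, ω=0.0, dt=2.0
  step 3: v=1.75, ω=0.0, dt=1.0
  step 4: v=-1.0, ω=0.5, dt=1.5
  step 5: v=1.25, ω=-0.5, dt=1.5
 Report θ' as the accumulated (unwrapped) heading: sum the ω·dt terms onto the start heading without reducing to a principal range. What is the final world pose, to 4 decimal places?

step 1: θ'=1.3562 (R=3.0000) → pose (-4.1901, -3.2602, 1.3562)
step 2: θ'=1.3562 (straight) → pose (-3.6577, -0.8175, 1.3562)
step 3: θ'=1.3562 (straight) → pose (-3.2851, 0.8923, 1.3562)
step 4: θ'=2.1062 (R=-2.0000) → pose (-3.0511, -0.5540, 2.1062)
step 5: θ'=1.3562 (R=-2.5000) → pose (-3.3436, 1.2539, 1.3562)

(-3.3436, 1.2539, 1.3562)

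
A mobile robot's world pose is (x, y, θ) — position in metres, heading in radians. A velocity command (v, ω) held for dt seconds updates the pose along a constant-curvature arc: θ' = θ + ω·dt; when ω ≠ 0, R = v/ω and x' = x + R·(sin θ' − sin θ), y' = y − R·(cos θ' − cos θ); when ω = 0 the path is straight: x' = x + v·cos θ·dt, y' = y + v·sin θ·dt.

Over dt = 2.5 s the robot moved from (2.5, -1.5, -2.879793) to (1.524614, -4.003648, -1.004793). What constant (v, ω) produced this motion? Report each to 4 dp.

v = 1.2500, ω = 0.7500

Δθ = -1.004793 − -2.879793 = 1.875000
ω = Δθ/dt = 1.875000/2.5 = 0.7500
R = −Δy/(cos θ' − cos θ) = 1.6667
v = R·ω = 1.6667·0.7500 = 1.2500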